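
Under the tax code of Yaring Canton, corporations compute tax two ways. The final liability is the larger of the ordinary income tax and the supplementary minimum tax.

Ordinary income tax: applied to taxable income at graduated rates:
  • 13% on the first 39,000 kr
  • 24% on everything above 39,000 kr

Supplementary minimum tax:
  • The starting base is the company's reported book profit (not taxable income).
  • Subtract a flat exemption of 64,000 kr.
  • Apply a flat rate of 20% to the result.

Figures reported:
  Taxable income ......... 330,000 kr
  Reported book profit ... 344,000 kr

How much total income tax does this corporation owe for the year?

Supplementary minimum tax:
  Base (reported book profit): 344,000 kr
  Less exemption 64,000 kr → base 280,000 kr
  280,000 kr × 20% = 56,000 kr

Ordinary income tax:
  39,000 kr × 13% = 5,070 kr
  291,000 kr × 24% = 69,840 kr
  → 74,910 kr

74,910 kr > 56,000 kr, so the ordinary income tax governs.

74,910 kr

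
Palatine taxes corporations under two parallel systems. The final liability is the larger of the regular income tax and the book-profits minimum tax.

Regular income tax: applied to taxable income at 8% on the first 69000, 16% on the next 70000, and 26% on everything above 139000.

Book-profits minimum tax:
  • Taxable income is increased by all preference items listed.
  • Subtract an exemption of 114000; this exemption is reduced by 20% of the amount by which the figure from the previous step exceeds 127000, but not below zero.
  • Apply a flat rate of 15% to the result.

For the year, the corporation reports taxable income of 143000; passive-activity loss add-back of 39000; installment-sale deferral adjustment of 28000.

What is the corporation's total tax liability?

17760

Regular income tax:
  69000 × 8% = 5520
  70000 × 16% = 11200
  4000 × 26% = 1040
  → 17760

Book-profits minimum tax:
  Adjusted income: 143000 + 39000 + 28000 = 210000
  Exemption: 114000 − 20% × (210000 − 127000) = 114000 − 16600 = 97400
  Base: 210000 − 97400 = 112600
  112600 × 15% = 16890

17760 > 16890, so the regular income tax governs.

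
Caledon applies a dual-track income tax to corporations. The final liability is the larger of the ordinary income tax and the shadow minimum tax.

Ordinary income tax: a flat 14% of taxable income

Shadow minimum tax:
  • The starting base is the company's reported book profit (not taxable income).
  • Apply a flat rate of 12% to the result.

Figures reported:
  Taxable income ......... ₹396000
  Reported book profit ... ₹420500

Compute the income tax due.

₹55440

Ordinary income tax:
  ₹396000 × 14% = ₹55440

Shadow minimum tax:
  Base (reported book profit): ₹420500
  ₹420500 × 12% = ₹50460

₹55440 > ₹50460, so the ordinary income tax governs.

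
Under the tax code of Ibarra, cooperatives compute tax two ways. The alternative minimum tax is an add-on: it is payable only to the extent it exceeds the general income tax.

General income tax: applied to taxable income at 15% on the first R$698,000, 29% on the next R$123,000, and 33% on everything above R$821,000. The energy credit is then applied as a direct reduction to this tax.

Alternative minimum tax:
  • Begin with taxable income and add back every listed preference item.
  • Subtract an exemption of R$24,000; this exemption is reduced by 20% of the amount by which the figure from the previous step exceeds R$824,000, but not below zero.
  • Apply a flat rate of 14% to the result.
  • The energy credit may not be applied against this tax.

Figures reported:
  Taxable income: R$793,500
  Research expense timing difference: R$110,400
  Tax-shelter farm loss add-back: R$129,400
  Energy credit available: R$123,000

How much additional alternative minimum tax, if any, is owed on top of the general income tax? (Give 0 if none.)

General income tax:
  R$698,000 × 15% = R$104,700
  R$95,500 × 29% = R$27,695
  → R$132,395
  Less energy credit R$123,000 → R$9,395

Alternative minimum tax:
  Adjusted income: R$793,500 + R$110,400 + R$129,400 = R$1,033,300
  Exemption: 20% × (R$1,033,300 − R$824,000) = R$41,860 ≥ R$24,000, so the exemption is fully phased out
  Base: R$1,033,300 − R$0 = R$1,033,300
  R$1,033,300 × 14% = R$144,662

Excess of alternative minimum tax over general income tax: R$144,662 − R$9,395 = R$135,267.

R$135,267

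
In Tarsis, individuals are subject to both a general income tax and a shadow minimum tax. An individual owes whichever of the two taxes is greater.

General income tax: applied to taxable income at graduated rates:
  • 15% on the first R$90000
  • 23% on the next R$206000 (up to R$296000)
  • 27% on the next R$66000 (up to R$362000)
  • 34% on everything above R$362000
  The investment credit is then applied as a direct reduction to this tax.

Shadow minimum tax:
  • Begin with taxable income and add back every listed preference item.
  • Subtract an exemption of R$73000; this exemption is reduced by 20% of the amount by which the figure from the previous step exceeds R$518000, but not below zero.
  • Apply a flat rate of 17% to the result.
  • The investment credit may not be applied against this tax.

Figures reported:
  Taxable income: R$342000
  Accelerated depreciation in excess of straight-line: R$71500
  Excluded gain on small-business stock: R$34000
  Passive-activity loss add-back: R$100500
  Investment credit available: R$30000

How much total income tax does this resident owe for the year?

Shadow minimum tax:
  Adjusted income: R$342000 + R$71500 + R$34000 + R$100500 = R$548000
  Exemption: R$73000 − 20% × (R$548000 − R$518000) = R$73000 − R$6000 = R$67000
  Base: R$548000 − R$67000 = R$481000
  R$481000 × 17% = R$81770

General income tax:
  R$90000 × 15% = R$13500
  R$206000 × 23% = R$47380
  R$46000 × 27% = R$12420
  → R$73300
  Less investment credit R$30000 → R$43300

R$81770 > R$43300, so the shadow minimum tax is the binding amount.

R$81770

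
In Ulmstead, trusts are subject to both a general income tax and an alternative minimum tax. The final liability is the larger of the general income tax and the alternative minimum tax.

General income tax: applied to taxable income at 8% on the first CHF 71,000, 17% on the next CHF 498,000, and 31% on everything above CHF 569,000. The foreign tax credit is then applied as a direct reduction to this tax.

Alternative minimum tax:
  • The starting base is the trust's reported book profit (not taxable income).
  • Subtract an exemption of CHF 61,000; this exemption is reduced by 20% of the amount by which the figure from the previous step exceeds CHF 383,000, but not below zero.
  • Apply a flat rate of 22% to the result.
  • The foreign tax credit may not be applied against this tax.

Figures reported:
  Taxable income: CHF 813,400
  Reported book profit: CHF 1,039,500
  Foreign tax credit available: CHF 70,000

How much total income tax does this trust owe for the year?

General income tax:
  CHF 71,000 × 8% = CHF 5,680
  CHF 498,000 × 17% = CHF 84,660
  CHF 244,400 × 31% = CHF 75,764
  → CHF 166,104
  Less foreign tax credit CHF 70,000 → CHF 96,104

Alternative minimum tax:
  Base (reported book profit): CHF 1,039,500
  Exemption: 20% × (CHF 1,039,500 − CHF 383,000) = CHF 131,300 ≥ CHF 61,000, so the exemption is fully phased out
  Base: CHF 1,039,500 − CHF 0 = CHF 1,039,500
  CHF 1,039,500 × 22% = CHF 228,690

CHF 228,690 > CHF 96,104, so the alternative minimum tax is the binding amount.

CHF 228,690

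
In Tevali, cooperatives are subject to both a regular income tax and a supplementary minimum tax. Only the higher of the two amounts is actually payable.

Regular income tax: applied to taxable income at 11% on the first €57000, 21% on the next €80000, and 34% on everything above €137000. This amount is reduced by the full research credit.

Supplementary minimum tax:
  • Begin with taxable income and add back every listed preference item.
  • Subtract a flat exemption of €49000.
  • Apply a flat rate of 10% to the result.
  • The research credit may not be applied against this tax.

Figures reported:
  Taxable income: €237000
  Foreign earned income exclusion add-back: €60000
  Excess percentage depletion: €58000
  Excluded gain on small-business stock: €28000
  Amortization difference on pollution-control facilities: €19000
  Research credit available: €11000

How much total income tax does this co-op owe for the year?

€46070

Supplementary minimum tax:
  Adjusted income: €237000 + €60000 + €58000 + €28000 + €19000 = €402000
  Less exemption €49000 → base €353000
  €353000 × 10% = €35300

Regular income tax:
  €57000 × 11% = €6270
  €80000 × 21% = €16800
  €100000 × 34% = €34000
  → €57070
  Less research credit €11000 → €46070

€46070 > €35300, so the regular income tax governs.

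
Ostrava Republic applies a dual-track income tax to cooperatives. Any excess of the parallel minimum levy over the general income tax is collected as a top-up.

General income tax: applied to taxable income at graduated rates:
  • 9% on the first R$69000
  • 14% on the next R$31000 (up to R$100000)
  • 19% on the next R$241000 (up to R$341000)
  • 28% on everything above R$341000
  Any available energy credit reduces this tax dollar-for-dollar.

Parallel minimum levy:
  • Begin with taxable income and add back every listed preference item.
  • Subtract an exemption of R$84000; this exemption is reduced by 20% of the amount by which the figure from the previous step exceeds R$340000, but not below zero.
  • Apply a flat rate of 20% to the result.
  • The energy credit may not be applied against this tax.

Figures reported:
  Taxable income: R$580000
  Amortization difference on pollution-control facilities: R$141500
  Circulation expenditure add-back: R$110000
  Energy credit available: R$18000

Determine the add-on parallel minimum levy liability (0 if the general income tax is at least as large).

General income tax:
  R$69000 × 9% = R$6210
  R$31000 × 14% = R$4340
  R$241000 × 19% = R$45790
  R$239000 × 28% = R$66920
  → R$123260
  Less energy credit R$18000 → R$105260

Parallel minimum levy:
  Adjusted income: R$580000 + R$141500 + R$110000 = R$831500
  Exemption: 20% × (R$831500 − R$340000) = R$98300 ≥ R$84000, so the exemption is fully phased out
  Base: R$831500 − R$0 = R$831500
  R$831500 × 20% = R$166300

Excess of parallel minimum levy over general income tax: R$166300 − R$105260 = R$61040.

R$61040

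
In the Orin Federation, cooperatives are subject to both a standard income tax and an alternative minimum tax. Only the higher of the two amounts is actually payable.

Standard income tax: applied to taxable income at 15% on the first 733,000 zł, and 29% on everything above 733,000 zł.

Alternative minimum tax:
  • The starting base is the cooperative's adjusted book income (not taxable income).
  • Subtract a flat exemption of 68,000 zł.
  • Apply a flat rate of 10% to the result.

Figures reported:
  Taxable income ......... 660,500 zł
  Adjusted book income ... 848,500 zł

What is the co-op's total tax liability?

99,075 zł

Standard income tax:
  660,500 zł × 15% = 99,075 zł

Alternative minimum tax:
  Base (adjusted book income): 848,500 zł
  Less exemption 68,000 zł → base 780,500 zł
  780,500 zł × 10% = 78,050 zł

99,075 zł > 78,050 zł, so the standard income tax governs.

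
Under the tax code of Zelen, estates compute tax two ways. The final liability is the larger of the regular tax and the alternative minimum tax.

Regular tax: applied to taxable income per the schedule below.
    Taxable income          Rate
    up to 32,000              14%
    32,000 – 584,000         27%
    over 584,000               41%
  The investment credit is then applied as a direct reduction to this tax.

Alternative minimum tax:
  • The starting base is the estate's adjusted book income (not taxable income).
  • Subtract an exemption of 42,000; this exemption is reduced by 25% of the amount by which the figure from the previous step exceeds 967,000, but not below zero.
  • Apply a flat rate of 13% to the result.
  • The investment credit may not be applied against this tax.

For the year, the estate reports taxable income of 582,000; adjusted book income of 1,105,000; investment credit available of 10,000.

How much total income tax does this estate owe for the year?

142,980

Regular tax:
  32,000 × 14% = 4,480
  550,000 × 27% = 148,500
  → 152,980
  Less investment credit 10,000 → 142,980

Alternative minimum tax:
  Base (adjusted book income): 1,105,000
  Exemption: 42,000 − 25% × (1,105,000 − 967,000) = 42,000 − 34,500 = 7,500
  Base: 1,105,000 − 7,500 = 1,097,500
  1,097,500 × 13% = 142,675

142,980 > 142,675, so the regular tax governs.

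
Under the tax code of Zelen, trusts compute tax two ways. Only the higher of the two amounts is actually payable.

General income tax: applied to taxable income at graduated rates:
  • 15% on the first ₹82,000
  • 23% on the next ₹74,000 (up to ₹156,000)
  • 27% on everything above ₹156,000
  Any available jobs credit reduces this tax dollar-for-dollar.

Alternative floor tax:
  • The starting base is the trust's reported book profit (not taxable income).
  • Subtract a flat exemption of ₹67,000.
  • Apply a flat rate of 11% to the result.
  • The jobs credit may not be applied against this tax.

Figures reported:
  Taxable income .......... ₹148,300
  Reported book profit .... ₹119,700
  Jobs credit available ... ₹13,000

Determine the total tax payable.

Alternative floor tax:
  Base (reported book profit): ₹119,700
  Less exemption ₹67,000 → base ₹52,700
  ₹52,700 × 11% = ₹5,797

General income tax:
  ₹82,000 × 15% = ₹12,300
  ₹66,300 × 23% = ₹15,249
  → ₹27,549
  Less jobs credit ₹13,000 → ₹14,549

₹14,549 > ₹5,797, so the general income tax governs.

₹14,549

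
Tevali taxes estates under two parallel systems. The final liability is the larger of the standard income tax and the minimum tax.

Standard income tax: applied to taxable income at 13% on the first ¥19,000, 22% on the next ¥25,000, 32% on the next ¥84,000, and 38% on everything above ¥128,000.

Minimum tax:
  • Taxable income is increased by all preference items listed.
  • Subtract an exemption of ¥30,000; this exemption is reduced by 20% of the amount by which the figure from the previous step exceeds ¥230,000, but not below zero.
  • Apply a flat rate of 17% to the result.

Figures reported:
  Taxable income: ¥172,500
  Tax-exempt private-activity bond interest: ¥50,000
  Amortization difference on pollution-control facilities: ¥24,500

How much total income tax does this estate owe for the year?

Standard income tax:
  ¥19,000 × 13% = ¥2,470
  ¥25,000 × 22% = ¥5,500
  ¥84,000 × 32% = ¥26,880
  ¥44,500 × 38% = ¥16,910
  → ¥51,760

Minimum tax:
  Adjusted income: ¥172,500 + ¥50,000 + ¥24,500 = ¥247,000
  Exemption: ¥30,000 − 20% × (¥247,000 − ¥230,000) = ¥30,000 − ¥3,400 = ¥26,600
  Base: ¥247,000 − ¥26,600 = ¥220,400
  ¥220,400 × 17% = ¥37,468

¥51,760 > ¥37,468, so the standard income tax governs.

¥51,760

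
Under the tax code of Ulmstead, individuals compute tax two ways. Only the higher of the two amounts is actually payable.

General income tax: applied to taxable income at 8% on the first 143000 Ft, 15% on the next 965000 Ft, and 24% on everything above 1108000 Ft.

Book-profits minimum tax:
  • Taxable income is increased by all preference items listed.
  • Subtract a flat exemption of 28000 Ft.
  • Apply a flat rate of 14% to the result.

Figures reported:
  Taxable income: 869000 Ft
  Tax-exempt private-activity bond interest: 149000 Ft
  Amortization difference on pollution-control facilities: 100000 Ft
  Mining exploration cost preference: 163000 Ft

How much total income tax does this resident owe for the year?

Book-profits minimum tax:
  Adjusted income: 869000 Ft + 149000 Ft + 100000 Ft + 163000 Ft = 1281000 Ft
  Less exemption 28000 Ft → base 1253000 Ft
  1253000 Ft × 14% = 175420 Ft

General income tax:
  143000 Ft × 8% = 11440 Ft
  726000 Ft × 15% = 108900 Ft
  → 120340 Ft

175420 Ft > 120340 Ft, so the book-profits minimum tax is the binding amount.

175420 Ft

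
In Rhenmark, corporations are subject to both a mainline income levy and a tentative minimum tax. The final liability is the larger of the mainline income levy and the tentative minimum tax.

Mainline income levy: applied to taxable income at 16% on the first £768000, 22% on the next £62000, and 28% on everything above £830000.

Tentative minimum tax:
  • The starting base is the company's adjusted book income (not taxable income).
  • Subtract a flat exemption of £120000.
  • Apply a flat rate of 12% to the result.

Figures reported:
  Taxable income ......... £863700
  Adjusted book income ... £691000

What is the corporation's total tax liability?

£145956

Mainline income levy:
  £768000 × 16% = £122880
  £62000 × 22% = £13640
  £33700 × 28% = £9436
  → £145956

Tentative minimum tax:
  Base (adjusted book income): £691000
  Less exemption £120000 → base £571000
  £571000 × 12% = £68520

£145956 > £68520, so the mainline income levy governs.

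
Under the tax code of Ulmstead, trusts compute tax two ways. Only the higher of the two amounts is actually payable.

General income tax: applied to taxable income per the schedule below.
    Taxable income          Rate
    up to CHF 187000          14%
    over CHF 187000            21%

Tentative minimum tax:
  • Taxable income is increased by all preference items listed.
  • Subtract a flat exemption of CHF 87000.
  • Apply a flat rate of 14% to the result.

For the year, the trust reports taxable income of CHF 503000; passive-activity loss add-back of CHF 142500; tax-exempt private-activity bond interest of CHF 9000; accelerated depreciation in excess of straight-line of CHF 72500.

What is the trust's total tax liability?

General income tax:
  CHF 187000 × 14% = CHF 26180
  CHF 316000 × 21% = CHF 66360
  → CHF 92540

Tentative minimum tax:
  Adjusted income: CHF 503000 + CHF 142500 + CHF 9000 + CHF 72500 = CHF 727000
  Less exemption CHF 87000 → base CHF 640000
  CHF 640000 × 14% = CHF 89600

CHF 92540 > CHF 89600, so the general income tax governs.

CHF 92540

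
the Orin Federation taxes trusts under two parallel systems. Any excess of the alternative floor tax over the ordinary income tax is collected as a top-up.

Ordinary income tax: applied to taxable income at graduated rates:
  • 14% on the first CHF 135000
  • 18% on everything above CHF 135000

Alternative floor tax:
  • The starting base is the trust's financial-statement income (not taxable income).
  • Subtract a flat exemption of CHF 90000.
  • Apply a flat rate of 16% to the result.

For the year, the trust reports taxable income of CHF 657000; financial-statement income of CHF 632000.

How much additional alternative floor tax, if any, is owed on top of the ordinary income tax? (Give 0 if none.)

Ordinary income tax:
  CHF 135000 × 14% = CHF 18900
  CHF 522000 × 18% = CHF 93960
  → CHF 112860

Alternative floor tax:
  Base (financial-statement income): CHF 632000
  Less exemption CHF 90000 → base CHF 542000
  CHF 542000 × 16% = CHF 86720

CHF 86720 ≤ CHF 112860, so no add-on is due.

CHF 0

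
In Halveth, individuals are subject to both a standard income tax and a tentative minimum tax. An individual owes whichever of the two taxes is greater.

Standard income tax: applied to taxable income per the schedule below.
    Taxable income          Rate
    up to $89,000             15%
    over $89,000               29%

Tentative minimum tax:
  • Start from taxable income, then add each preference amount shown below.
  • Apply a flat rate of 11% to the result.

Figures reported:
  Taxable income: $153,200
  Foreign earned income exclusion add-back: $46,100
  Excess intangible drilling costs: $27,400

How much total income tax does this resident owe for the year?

Standard income tax:
  $89,000 × 15% = $13,350
  $64,200 × 29% = $18,618
  → $31,968

Tentative minimum tax:
  Adjusted income: $153,200 + $46,100 + $27,400 = $226,700
  $226,700 × 11% = $24,937

$31,968 > $24,937, so the standard income tax governs.

$31,968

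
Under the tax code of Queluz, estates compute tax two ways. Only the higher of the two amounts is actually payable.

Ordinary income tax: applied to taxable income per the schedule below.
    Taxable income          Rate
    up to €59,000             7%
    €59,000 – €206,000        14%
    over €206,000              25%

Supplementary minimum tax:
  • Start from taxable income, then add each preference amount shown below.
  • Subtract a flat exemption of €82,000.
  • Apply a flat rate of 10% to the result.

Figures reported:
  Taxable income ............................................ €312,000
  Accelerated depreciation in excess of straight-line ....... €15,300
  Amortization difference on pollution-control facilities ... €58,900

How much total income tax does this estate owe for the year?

Supplementary minimum tax:
  Adjusted income: €312,000 + €15,300 + €58,900 = €386,200
  Less exemption €82,000 → base €304,200
  €304,200 × 10% = €30,420

Ordinary income tax:
  €59,000 × 7% = €4,130
  €147,000 × 14% = €20,580
  €106,000 × 25% = €26,500
  → €51,210

€51,210 > €30,420, so the ordinary income tax governs.

€51,210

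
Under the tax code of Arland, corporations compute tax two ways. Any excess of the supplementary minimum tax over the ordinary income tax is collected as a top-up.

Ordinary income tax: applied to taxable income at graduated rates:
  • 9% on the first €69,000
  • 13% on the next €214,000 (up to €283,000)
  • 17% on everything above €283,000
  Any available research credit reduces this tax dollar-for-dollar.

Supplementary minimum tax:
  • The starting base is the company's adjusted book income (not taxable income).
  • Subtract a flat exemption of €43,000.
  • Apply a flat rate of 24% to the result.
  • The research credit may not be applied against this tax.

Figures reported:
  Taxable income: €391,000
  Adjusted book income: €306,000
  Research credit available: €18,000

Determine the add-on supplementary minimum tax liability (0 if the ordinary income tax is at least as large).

Supplementary minimum tax:
  Base (adjusted book income): €306,000
  Less exemption €43,000 → base €263,000
  €263,000 × 24% = €63,120

Ordinary income tax:
  €69,000 × 9% = €6,210
  €214,000 × 13% = €27,820
  €108,000 × 17% = €18,360
  → €52,390
  Less research credit €18,000 → €34,390

Excess of supplementary minimum tax over ordinary income tax: €63,120 − €34,390 = €28,730.

€28,730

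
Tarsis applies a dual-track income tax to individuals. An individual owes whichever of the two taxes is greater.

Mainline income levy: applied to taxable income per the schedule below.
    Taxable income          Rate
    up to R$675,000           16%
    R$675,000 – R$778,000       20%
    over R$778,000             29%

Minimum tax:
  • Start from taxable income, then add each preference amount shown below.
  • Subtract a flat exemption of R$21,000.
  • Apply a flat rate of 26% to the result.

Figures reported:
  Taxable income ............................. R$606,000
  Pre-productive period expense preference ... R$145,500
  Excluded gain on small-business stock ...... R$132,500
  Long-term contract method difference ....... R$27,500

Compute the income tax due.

R$231,530

Mainline income levy:
  R$606,000 × 16% = R$96,960

Minimum tax:
  Adjusted income: R$606,000 + R$145,500 + R$132,500 + R$27,500 = R$911,500
  Less exemption R$21,000 → base R$890,500
  R$890,500 × 26% = R$231,530

R$231,530 > R$96,960, so the minimum tax is the binding amount.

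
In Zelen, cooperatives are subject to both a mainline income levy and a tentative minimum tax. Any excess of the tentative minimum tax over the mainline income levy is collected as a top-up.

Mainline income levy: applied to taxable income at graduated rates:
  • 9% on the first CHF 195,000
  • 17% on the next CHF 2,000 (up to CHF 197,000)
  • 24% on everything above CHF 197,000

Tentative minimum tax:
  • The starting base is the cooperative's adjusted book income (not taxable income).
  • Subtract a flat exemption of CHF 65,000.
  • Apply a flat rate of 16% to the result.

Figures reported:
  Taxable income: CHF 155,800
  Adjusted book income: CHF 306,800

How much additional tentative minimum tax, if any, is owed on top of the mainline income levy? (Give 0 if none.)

Tentative minimum tax:
  Base (adjusted book income): CHF 306,800
  Less exemption CHF 65,000 → base CHF 241,800
  CHF 241,800 × 16% = CHF 38,688

Mainline income levy:
  CHF 155,800 × 9% = CHF 14,022

Excess of tentative minimum tax over mainline income levy: CHF 38,688 − CHF 14,022 = CHF 24,666.

CHF 24,666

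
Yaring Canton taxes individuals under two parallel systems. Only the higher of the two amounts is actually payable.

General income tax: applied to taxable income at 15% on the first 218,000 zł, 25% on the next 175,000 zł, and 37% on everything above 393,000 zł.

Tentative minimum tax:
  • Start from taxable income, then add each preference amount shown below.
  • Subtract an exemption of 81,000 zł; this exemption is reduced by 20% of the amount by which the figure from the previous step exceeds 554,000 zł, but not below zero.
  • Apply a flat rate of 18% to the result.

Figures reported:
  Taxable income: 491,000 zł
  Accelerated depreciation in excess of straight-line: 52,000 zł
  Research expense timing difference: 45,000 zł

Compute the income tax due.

112,710 zł

Tentative minimum tax:
  Adjusted income: 491,000 zł + 52,000 zł + 45,000 zł = 588,000 zł
  Exemption: 81,000 zł − 20% × (588,000 zł − 554,000 zł) = 81,000 zł − 6,800 zł = 74,200 zł
  Base: 588,000 zł − 74,200 zł = 513,800 zł
  513,800 zł × 18% = 92,484 zł

General income tax:
  218,000 zł × 15% = 32,700 zł
  175,000 zł × 25% = 43,750 zł
  98,000 zł × 37% = 36,260 zł
  → 112,710 zł

112,710 zł > 92,484 zł, so the general income tax governs.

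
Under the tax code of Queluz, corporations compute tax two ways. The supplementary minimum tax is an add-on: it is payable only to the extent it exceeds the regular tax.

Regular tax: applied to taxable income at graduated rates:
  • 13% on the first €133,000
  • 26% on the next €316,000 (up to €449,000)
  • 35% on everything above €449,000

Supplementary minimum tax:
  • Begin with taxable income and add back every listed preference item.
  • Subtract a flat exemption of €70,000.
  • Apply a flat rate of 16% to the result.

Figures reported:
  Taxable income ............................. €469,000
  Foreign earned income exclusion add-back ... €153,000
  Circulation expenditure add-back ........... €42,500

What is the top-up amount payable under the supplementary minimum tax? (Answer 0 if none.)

Supplementary minimum tax:
  Adjusted income: €469,000 + €153,000 + €42,500 = €664,500
  Less exemption €70,000 → base €594,500
  €594,500 × 16% = €95,120

Regular tax:
  €133,000 × 13% = €17,290
  €316,000 × 26% = €82,160
  €20,000 × 35% = €7,000
  → €106,450

€95,120 ≤ €106,450, so no add-on is due.

€0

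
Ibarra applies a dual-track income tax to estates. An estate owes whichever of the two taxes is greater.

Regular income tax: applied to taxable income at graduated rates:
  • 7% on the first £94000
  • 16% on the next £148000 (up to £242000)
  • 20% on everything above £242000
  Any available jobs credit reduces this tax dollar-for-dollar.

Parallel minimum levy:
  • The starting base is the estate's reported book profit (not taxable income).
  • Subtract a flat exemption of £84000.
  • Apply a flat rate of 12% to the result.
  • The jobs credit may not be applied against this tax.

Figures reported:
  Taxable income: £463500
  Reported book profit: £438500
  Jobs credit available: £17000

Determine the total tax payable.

Parallel minimum levy:
  Base (reported book profit): £438500
  Less exemption £84000 → base £354500
  £354500 × 12% = £42540

Regular income tax:
  £94000 × 7% = £6580
  £148000 × 16% = £23680
  £221500 × 20% = £44300
  → £74560
  Less jobs credit £17000 → £57560

£57560 > £42540, so the regular income tax governs.

£57560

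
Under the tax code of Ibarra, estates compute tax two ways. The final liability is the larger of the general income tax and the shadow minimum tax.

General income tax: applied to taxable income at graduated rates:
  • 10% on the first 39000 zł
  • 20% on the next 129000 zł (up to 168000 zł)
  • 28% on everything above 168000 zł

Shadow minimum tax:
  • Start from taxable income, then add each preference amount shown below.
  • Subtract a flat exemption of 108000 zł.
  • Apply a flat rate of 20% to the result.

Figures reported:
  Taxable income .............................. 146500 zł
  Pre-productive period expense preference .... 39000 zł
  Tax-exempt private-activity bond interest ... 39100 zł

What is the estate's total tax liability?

25400 zł

Shadow minimum tax:
  Adjusted income: 146500 zł + 39000 zł + 39100 zł = 224600 zł
  Less exemption 108000 zł → base 116600 zł
  116600 zł × 20% = 23320 zł

General income tax:
  39000 zł × 10% = 3900 zł
  107500 zł × 20% = 21500 zł
  → 25400 zł

25400 zł > 23320 zł, so the general income tax governs.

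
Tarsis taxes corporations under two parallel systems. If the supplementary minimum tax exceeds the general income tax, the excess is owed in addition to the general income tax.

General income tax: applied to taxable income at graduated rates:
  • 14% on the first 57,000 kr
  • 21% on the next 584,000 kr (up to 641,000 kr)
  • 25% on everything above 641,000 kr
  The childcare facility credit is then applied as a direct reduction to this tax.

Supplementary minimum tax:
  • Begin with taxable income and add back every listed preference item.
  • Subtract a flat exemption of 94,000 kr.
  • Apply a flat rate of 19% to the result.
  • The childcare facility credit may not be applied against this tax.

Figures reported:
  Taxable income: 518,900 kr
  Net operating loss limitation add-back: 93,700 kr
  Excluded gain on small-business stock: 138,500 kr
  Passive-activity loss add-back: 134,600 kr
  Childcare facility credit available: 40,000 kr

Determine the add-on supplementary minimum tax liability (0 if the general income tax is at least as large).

General income tax:
  57,000 kr × 14% = 7,980 kr
  461,900 kr × 21% = 96,999 kr
  → 104,979 kr
  Less childcare facility credit 40,000 kr → 64,979 kr

Supplementary minimum tax:
  Adjusted income: 518,900 kr + 93,700 kr + 138,500 kr + 134,600 kr = 885,700 kr
  Less exemption 94,000 kr → base 791,700 kr
  791,700 kr × 19% = 150,423 kr

Excess of supplementary minimum tax over general income tax: 150,423 kr − 64,979 kr = 85,444 kr.

85,444 kr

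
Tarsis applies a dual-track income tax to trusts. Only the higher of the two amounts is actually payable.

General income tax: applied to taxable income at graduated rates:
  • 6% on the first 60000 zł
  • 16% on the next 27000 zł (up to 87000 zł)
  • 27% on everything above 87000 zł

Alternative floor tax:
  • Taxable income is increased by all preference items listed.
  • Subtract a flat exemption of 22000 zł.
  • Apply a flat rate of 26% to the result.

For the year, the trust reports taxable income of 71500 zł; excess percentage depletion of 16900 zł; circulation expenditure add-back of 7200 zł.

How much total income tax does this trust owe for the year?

19136 zł

Alternative floor tax:
  Adjusted income: 71500 zł + 16900 zł + 7200 zł = 95600 zł
  Less exemption 22000 zł → base 73600 zł
  73600 zł × 26% = 19136 zł

General income tax:
  60000 zł × 6% = 3600 zł
  11500 zł × 16% = 1840 zł
  → 5440 zł

19136 zł > 5440 zł, so the alternative floor tax is the binding amount.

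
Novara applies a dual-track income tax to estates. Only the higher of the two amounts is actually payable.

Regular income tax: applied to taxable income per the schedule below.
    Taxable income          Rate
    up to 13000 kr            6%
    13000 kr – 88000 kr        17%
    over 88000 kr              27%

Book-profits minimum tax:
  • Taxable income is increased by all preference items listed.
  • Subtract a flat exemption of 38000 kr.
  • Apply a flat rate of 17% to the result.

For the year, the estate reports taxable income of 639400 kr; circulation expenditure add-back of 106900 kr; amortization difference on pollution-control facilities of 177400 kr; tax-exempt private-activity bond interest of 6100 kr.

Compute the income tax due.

162408 kr

Regular income tax:
  13000 kr × 6% = 780 kr
  75000 kr × 17% = 12750 kr
  551400 kr × 27% = 148878 kr
  → 162408 kr

Book-profits minimum tax:
  Adjusted income: 639400 kr + 106900 kr + 177400 kr + 6100 kr = 929800 kr
  Less exemption 38000 kr → base 891800 kr
  891800 kr × 17% = 151606 kr

162408 kr > 151606 kr, so the regular income tax governs.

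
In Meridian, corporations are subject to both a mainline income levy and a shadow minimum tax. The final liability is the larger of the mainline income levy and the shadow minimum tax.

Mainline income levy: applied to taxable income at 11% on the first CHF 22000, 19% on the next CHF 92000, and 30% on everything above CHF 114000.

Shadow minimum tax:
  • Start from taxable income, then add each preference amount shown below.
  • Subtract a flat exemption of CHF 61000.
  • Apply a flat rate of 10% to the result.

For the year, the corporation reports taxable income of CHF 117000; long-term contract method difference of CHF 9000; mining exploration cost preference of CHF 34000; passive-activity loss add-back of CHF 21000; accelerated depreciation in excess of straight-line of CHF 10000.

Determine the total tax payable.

CHF 20800

Mainline income levy:
  CHF 22000 × 11% = CHF 2420
  CHF 92000 × 19% = CHF 17480
  CHF 3000 × 30% = CHF 900
  → CHF 20800

Shadow minimum tax:
  Adjusted income: CHF 117000 + CHF 9000 + CHF 34000 + CHF 21000 + CHF 10000 = CHF 191000
  Less exemption CHF 61000 → base CHF 130000
  CHF 130000 × 10% = CHF 13000

CHF 20800 > CHF 13000, so the mainline income levy governs.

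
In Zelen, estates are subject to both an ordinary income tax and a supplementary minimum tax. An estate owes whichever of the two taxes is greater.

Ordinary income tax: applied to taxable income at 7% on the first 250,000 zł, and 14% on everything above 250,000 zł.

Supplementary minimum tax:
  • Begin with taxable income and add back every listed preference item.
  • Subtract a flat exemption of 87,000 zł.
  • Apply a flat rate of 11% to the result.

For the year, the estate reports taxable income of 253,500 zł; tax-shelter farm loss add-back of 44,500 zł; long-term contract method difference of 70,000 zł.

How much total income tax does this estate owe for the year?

30,910 zł

Ordinary income tax:
  250,000 zł × 7% = 17,500 zł
  3,500 zł × 14% = 490 zł
  → 17,990 zł

Supplementary minimum tax:
  Adjusted income: 253,500 zł + 44,500 zł + 70,000 zł = 368,000 zł
  Less exemption 87,000 zł → base 281,000 zł
  281,000 zł × 11% = 30,910 zł

30,910 zł > 17,990 zł, so the supplementary minimum tax is the binding amount.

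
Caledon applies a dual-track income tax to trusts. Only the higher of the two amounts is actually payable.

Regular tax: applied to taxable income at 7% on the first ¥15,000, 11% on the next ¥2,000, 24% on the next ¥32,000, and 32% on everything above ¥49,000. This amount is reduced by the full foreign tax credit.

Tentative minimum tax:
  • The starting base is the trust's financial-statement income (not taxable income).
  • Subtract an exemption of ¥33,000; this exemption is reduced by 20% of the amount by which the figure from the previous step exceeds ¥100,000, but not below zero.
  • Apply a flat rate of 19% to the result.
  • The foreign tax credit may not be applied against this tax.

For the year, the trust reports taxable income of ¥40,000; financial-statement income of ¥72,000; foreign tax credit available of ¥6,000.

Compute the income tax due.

¥7,410

Tentative minimum tax:
  Base (financial-statement income): ¥72,000
  Exemption: ¥72,000 ≤ ¥100,000, so full ¥33,000 applies
  Base: ¥72,000 − ¥33,000 = ¥39,000
  ¥39,000 × 19% = ¥7,410

Regular tax:
  ¥15,000 × 7% = ¥1,050
  ¥2,000 × 11% = ¥220
  ¥23,000 × 24% = ¥5,520
  → ¥6,790
  Less foreign tax credit ¥6,000 → ¥790

¥7,410 > ¥790, so the tentative minimum tax is the binding amount.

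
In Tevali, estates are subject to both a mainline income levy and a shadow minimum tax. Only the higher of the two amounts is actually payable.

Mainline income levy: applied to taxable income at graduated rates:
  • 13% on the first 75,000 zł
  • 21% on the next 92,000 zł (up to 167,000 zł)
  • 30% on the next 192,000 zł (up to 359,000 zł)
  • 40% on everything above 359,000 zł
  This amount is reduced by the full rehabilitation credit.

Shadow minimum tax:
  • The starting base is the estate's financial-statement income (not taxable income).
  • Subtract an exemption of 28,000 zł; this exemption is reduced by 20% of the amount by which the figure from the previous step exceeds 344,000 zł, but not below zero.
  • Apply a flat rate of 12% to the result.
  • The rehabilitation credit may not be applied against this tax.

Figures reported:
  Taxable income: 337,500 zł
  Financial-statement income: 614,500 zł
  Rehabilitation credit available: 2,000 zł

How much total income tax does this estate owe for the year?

78,220 zł

Shadow minimum tax:
  Base (financial-statement income): 614,500 zł
  Exemption: 20% × (614,500 zł − 344,000 zł) = 54,100 zł ≥ 28,000 zł, so the exemption is fully phased out
  Base: 614,500 zł − 0 zł = 614,500 zł
  614,500 zł × 12% = 73,740 zł

Mainline income levy:
  75,000 zł × 13% = 9,750 zł
  92,000 zł × 21% = 19,320 zł
  170,500 zł × 30% = 51,150 zł
  → 80,220 zł
  Less rehabilitation credit 2,000 zł → 78,220 zł

78,220 zł > 73,740 zł, so the mainline income levy governs.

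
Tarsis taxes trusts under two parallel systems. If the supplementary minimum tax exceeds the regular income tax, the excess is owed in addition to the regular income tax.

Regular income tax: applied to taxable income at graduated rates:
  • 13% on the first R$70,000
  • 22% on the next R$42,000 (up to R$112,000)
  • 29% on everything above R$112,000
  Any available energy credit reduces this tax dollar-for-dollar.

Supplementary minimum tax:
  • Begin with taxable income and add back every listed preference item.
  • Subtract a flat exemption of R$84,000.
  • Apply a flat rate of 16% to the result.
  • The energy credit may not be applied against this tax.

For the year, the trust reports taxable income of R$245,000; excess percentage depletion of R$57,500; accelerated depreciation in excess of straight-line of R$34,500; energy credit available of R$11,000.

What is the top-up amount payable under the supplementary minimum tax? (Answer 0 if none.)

Supplementary minimum tax:
  Adjusted income: R$245,000 + R$57,500 + R$34,500 = R$337,000
  Less exemption R$84,000 → base R$253,000
  R$253,000 × 16% = R$40,480

Regular income tax:
  R$70,000 × 13% = R$9,100
  R$42,000 × 22% = R$9,240
  R$133,000 × 29% = R$38,570
  → R$56,910
  Less energy credit R$11,000 → R$45,910

R$40,480 ≤ R$45,910, so no add-on is due.

R$0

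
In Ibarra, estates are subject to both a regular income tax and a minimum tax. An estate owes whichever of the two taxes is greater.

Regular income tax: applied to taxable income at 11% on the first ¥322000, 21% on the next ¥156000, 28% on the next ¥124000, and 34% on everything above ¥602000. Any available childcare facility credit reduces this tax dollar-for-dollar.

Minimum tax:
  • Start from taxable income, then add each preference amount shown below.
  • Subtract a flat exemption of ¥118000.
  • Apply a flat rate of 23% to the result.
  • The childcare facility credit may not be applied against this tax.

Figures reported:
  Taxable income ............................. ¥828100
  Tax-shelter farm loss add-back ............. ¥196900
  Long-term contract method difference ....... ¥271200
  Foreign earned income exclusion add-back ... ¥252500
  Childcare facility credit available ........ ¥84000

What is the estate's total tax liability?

¥329061

Minimum tax:
  Adjusted income: ¥828100 + ¥196900 + ¥271200 + ¥252500 = ¥1548700
  Less exemption ¥118000 → base ¥1430700
  ¥1430700 × 23% = ¥329061

Regular income tax:
  ¥322000 × 11% = ¥35420
  ¥156000 × 21% = ¥32760
  ¥124000 × 28% = ¥34720
  ¥226100 × 34% = ¥76874
  → ¥179774
  Less childcare facility credit ¥84000 → ¥95774

¥329061 > ¥95774, so the minimum tax is the binding amount.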